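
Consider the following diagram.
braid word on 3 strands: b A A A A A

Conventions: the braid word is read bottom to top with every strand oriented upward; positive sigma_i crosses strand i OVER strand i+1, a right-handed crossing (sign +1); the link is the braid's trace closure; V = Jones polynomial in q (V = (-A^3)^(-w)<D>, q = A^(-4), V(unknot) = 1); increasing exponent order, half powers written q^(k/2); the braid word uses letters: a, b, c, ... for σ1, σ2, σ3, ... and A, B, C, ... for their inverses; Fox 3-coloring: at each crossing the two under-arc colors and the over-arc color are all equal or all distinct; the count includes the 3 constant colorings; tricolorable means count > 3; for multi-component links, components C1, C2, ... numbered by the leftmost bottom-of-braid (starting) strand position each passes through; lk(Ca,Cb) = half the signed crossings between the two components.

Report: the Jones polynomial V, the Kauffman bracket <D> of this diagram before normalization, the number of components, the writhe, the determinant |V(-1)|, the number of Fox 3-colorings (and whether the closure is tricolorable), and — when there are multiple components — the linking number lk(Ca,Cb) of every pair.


Jones polynomial: V(q) = -q^-7 + q^-6 - q^-5 + q^-4 + q^-2
<D> = A^-4 + A^4 - A^8 + A^12 - A^16; writhe -4
components 1, writhe -4 (6 crossings)
3-colorings: 3 of 3^6, det 5 — not tricolorable
note: |V(-1)| = 5: so not tricolorable, since 3 does not divide 5


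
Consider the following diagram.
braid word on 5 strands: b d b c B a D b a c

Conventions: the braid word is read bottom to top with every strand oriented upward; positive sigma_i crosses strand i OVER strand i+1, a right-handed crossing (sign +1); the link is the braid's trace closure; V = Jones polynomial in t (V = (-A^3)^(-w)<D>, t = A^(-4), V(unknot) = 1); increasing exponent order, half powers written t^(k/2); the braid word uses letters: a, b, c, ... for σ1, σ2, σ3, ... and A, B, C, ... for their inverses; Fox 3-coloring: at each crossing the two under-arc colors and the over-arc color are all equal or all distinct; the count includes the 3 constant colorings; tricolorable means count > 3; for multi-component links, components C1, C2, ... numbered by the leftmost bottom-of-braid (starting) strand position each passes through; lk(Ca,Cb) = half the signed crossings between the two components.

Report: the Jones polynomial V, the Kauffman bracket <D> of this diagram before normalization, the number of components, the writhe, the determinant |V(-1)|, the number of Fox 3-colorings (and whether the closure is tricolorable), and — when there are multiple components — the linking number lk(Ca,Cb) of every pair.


Jones polynomial: V(t) = t + t^3 - t^4
<D> = -A^2 + A^6 + A^14; writhe +6
components 1, writhe +6 (10 crossings)
3-colorings: 9 of 3^10, det 3 — tricolorable
note: w = +6 (over 10 crossings) is diagram-only; (-A^3)^(-6) removes it from V


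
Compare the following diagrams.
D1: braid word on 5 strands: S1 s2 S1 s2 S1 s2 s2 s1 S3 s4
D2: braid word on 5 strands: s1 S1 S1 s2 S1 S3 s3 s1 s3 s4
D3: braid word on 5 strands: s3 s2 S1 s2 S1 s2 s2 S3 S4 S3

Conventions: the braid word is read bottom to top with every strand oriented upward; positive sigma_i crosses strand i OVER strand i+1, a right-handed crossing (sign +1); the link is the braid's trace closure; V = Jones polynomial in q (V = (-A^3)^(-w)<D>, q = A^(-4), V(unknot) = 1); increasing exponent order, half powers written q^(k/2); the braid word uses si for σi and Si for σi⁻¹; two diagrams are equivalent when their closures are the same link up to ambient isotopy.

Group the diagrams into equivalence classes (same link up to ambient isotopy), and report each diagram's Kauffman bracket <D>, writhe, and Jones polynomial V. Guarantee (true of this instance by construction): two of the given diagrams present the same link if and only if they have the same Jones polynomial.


grouping into links: {D1, D3} | {D2}
V(D1) = q^-1 - 1 + 2q - 2q^2 + 2q^3 - 2q^4 + q^5  (w +2, c 10, <D> = A^-14 - 2A^-10 + 2A^-6 - 2A^-2 + 2A^2 - A^6 + A^10)
V(D2) = 1  (w +2, c 10, <D> = A^6)
V(D3) = q^-1 - 1 + 2q - 2q^2 + 2q^3 - 2q^4 + q^5  [10 crossings, <D> = A^-20 - 2A^-16 + 2A^-12 - 2A^-8 + 2A^-4 - 1 + A^4, w = 0]
why: 2 classes among 3 diagrams; unequal V(q) rules out equality


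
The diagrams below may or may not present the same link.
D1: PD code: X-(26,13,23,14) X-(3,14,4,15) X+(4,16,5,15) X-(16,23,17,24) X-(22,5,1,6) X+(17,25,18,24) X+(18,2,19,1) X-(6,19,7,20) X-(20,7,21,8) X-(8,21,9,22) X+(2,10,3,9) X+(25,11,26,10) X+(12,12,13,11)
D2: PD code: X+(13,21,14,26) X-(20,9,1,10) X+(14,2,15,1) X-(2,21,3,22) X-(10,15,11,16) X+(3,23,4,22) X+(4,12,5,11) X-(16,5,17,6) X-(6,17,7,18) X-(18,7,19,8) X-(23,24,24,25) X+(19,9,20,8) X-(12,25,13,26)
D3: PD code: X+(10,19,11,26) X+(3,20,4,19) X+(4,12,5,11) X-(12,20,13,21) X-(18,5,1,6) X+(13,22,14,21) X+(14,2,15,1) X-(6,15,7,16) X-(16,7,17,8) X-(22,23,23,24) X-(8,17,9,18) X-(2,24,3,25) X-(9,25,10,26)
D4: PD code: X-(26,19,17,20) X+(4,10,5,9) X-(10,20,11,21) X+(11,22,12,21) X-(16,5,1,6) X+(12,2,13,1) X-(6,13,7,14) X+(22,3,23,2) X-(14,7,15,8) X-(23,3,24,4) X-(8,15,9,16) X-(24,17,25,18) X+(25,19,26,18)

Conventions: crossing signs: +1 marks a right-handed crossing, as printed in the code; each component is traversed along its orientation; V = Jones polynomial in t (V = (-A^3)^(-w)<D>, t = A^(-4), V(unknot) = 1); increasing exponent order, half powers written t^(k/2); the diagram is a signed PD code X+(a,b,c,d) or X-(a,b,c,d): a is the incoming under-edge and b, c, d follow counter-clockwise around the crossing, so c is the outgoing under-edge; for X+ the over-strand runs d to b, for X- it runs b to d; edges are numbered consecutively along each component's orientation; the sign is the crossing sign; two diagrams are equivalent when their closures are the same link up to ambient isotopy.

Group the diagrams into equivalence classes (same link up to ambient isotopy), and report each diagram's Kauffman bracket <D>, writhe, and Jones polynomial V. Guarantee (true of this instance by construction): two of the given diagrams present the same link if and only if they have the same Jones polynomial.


equivalence classes: {D1, D2, D3, D4}
D1 (bracket A^-9 + A^-1 - A^15 + A^19; 13 crossings at w = -1): V = -t^(-11/2) + t^(-9/2) - t^(-1/2) - t^(3/2)
V(D2) = -t^(-11/2) + t^(-9/2) - t^(-1/2) - t^(3/2)  (w -3, c 13, <D> = A^-15 + A^-7 - A^9 + A^13)
V(D3) = -t^(-11/2) + t^(-9/2) - t^(-1/2) - t^(3/2)  (w -3, c 13, <D> = A^-15 + A^-7 - A^9 + A^13)
V(D4) = -t^(-11/2) + t^(-9/2) - t^(-1/2) - t^(3/2)  (w -3, c 13, <D> = A^-15 + A^-7 - A^9 + A^13)
key observation: all 4 diagrams share one V(t), hence one class


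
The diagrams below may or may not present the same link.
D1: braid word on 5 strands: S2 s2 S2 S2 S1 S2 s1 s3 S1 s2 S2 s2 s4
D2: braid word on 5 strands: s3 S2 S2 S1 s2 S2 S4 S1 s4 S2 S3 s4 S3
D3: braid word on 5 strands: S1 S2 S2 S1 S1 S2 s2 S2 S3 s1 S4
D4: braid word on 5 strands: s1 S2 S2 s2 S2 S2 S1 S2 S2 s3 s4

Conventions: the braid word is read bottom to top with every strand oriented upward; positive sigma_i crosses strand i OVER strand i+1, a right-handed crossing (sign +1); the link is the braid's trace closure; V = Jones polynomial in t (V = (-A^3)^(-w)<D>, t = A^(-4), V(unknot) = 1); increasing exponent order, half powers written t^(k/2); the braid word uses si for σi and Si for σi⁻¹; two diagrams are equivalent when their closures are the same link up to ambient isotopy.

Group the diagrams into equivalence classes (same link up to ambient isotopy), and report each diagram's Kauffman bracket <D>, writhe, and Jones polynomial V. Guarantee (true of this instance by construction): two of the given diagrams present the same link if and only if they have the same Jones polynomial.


grouping into links: {D1} | {D2, D3, D4}
V(D1) = -t^(-5/2) - t^(-1/2)  (w -1, c 13, <D> = A^-1 + A^7)
V(D2) = t^(-13/2) - t^(-11/2) + t^(-9/2) - 2t^(-7/2) - t^(-3/2)  (w -5, c 13, <D> = A^-9 + 2A^-1 - A^3 + A^7 - A^11)
V(D3) = t^(-13/2) - t^(-11/2) + t^(-9/2) - 2t^(-7/2) - t^(-3/2)  [11 crossings, <D> = A^-15 + 2A^-7 - A^-3 + A - A^5, w = -7]
D4 (bracket A^-3 + 2A^5 - A^9 + A^13 - A^17; 11 crossings at w = -3): V = t^(-13/2) - t^(-11/2) + t^(-9/2) - 2t^(-7/2) - t^(-3/2)
key observation: 2 classes among 4 diagrams; unequal V(t) rules out equality


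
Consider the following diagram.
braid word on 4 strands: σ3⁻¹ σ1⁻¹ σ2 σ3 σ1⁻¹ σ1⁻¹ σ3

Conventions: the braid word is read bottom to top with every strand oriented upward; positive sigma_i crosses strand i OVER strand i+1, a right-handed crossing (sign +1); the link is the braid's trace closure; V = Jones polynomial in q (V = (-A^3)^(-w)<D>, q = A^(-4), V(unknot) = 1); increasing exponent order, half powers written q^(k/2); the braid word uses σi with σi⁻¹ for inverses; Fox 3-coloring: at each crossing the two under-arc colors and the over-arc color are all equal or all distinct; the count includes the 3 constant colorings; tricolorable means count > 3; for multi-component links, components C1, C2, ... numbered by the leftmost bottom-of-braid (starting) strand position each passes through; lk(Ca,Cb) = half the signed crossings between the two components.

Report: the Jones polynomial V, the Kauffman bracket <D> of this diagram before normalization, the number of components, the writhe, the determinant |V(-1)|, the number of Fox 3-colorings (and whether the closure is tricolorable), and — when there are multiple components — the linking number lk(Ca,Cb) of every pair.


Jones polynomial: V(q) = -q^-4 + q^-3 + q^-1
<D> = -A - A^9 + A^13; writhe -1
components 1, writhe -1 (7 crossings)
3-colorings: 9 of 3^7, det 3 — tricolorable
note: w = -1 (over 7 crossings) is diagram-only; (-A^3)^(1) removes it from V


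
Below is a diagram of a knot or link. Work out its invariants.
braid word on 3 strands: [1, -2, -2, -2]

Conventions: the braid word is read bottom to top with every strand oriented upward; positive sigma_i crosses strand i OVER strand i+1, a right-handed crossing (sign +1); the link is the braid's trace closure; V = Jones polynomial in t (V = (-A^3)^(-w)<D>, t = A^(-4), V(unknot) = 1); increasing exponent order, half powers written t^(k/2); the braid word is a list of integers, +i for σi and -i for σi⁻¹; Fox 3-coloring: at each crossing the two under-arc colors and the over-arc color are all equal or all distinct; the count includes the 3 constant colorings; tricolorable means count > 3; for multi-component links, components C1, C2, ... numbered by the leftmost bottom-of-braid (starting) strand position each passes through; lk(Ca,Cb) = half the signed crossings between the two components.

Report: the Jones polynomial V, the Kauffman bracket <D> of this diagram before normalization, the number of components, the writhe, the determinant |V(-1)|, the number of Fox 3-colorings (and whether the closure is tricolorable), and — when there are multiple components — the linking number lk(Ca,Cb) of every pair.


V(t) = -t^-4 + t^-3 + t^-1
bracket: A^-2 + A^6 - A^10, w = -2
1 component, writhe -2, over 4 crossings
det 3, colorings 9 of 3^4 — tricolorable
observation: w = -2 (over 4 crossings) is diagram-only; (-A^3)^(2) removes it from V


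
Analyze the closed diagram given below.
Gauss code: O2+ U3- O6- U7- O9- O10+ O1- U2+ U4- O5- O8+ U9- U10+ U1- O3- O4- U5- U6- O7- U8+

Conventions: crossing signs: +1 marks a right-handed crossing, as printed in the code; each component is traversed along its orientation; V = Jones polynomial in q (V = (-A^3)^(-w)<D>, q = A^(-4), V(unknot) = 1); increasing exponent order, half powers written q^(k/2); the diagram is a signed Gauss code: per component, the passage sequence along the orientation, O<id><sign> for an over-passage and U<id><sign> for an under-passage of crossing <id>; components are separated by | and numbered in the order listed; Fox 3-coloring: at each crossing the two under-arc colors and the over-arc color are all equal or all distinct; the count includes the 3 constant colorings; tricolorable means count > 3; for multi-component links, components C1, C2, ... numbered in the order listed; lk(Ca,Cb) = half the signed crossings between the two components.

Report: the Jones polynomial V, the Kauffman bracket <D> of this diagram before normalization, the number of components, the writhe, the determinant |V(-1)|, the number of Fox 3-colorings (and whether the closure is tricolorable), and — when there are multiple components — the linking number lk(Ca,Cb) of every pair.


Jones polynomial: V(q) = q^-7 - 2q^-6 + 2q^-5 - 3q^-4 + 3q^-3 - 2q^-2 + 2q^-1
<D> = 2A^-8 - 2A^-4 + 3 - 3A^4 + 2A^8 - 2A^12 + A^16; writhe -4
components 1, writhe -4 (10 crossings)
3-colorings: 9 of 3^10, det 15 — tricolorable
note: w = -4 shifts under R1 moves; the (-A^3)^(4) factor cancels that in V


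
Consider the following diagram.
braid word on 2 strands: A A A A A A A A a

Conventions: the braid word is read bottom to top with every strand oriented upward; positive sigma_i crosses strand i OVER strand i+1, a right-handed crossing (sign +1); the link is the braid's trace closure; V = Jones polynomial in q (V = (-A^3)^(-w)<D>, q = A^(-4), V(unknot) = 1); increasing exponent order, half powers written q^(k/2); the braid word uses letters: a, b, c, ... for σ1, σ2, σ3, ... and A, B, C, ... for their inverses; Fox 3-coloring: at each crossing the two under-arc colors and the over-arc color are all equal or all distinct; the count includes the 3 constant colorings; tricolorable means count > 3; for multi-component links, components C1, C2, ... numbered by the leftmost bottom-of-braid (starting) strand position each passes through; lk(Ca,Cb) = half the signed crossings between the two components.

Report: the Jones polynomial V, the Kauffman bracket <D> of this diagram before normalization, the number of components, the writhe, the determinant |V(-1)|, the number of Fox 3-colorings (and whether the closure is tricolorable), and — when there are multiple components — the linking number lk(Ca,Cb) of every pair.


V = -q^-10 + q^-9 - q^-8 + q^-7 - q^-6 + q^-5 + q^-3
<D> = -A^-9 - A^-1 + A^3 - A^7 + A^11 - A^15 + A^19 (w = -7)
1 component over 9 crossings, w = -7
3 Fox colorings among 3^9, |V(-1)| = 7: not tricolorable
why: the span of V is 7, forcing >= 7 crossings in any diagram


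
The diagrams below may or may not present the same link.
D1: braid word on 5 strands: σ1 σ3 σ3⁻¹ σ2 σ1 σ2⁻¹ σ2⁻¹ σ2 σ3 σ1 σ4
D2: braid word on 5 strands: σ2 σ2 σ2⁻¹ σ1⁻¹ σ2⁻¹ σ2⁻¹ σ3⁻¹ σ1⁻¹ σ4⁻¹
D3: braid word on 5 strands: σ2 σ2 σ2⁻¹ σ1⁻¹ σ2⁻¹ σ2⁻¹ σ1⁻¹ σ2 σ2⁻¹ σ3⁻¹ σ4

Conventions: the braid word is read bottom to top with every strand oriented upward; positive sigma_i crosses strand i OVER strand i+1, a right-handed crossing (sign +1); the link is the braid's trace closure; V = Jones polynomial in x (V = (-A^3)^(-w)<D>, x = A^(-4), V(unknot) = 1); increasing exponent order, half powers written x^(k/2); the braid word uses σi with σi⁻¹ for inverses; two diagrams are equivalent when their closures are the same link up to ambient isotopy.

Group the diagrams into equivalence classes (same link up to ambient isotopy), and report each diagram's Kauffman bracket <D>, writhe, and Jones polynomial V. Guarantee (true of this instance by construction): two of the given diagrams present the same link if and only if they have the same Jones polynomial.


classes: {D1} | {D2, D3}
V(D1) = -x^(1/2) - x^(5/2)  [11 crossings, <D> = A^5 + A^13, w = +5]
V(D2) = -x^(-9/2) - x^(-5/2) + x^(-3/2) - x^(-1/2)  (w -5, c 9, <D> = A^-13 - A^-9 + A^-5 + A^3)
V(D3) = -x^(-9/2) - x^(-5/2) + x^(-3/2) - x^(-1/2)  [11 crossings, <D> = A^-7 - A^-3 + A + A^9, w = -3]
note: V(x) takes 2 values over 3 diagrams, fixing the grouping


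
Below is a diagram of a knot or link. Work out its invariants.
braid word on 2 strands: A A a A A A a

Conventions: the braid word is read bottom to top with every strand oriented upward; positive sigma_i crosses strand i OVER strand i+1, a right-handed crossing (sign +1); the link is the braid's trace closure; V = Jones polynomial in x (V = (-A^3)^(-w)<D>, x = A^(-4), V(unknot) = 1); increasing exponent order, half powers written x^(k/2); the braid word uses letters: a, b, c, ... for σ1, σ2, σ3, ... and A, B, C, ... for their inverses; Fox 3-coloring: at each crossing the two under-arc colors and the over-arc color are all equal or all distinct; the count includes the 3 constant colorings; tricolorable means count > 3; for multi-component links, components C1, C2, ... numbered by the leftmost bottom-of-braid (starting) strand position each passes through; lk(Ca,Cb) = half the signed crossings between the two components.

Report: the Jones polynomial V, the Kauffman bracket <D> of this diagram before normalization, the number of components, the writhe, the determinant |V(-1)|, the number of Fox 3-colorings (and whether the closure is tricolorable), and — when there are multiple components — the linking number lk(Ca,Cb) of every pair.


V(x) = -x^-4 + x^-3 + x^-1
bracket: -A^-5 - A^3 + A^7, w = -3
1 component, writhe -3, over 7 crossings
det 3, colorings 9 of 3^7 — tricolorable
observation: the span of V is 3, forcing >= 3 crossings in any diagram


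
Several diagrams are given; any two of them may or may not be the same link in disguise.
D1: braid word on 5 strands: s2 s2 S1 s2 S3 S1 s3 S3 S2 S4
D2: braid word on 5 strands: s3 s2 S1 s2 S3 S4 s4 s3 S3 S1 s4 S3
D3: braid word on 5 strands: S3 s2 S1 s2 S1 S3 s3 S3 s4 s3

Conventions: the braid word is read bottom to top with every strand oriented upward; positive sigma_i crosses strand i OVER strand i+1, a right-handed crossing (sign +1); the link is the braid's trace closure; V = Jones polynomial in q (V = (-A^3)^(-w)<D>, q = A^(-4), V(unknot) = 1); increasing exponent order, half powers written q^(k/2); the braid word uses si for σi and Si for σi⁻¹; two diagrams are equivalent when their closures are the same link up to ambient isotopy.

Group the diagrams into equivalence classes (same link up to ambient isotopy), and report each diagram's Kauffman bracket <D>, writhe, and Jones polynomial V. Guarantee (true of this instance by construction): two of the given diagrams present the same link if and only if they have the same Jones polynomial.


grouping into links: {D1, D2, D3}
V(D1) = q^-2 - q^-1 + 1 - q + q^2  (w -2, c 10, <D> = A^-14 - A^-10 + A^-6 - A^-2 + A^2)
V(D2) = q^-2 - q^-1 + 1 - q + q^2  (w 0, c 12, <D> = A^-8 - A^-4 + 1 - A^4 + A^8)
V(D3) = q^-2 - q^-1 + 1 - q + q^2  [10 crossings, <D> = A^-8 - A^-4 + 1 - A^4 + A^8, w = 0]
why: all 3 diagrams share one V(q), hence one class


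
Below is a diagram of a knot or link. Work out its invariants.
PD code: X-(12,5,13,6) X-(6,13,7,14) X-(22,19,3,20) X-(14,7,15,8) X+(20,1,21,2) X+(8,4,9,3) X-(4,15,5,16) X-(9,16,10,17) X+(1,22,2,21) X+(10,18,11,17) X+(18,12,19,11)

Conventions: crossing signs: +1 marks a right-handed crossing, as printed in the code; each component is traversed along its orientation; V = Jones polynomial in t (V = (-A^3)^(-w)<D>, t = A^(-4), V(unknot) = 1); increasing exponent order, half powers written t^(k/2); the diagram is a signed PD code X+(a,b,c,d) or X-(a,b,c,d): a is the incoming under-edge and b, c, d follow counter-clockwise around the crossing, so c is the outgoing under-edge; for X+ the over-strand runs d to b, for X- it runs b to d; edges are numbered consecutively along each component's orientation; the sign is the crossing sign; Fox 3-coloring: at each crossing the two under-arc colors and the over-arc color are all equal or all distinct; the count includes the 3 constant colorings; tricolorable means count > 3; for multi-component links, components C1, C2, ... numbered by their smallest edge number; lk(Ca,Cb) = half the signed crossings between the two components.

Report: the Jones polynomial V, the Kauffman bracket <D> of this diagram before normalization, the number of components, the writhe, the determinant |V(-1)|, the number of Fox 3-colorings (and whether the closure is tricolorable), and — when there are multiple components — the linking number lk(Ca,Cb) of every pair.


Jones polynomial: V(t) = -t^(-9/2) + 2t^(-7/2) - 3t^(-5/2) + 4t^(-3/2) - 4t^(-1/2) + 3t^(1/2) - 3t^(3/2) + t^(5/2) - t^(7/2)
<D> = A^-17 - A^-13 + 3A^-9 - 3A^-5 + 4A^-1 - 4A^3 + 3A^7 - 2A^11 + A^15; writhe -1
components 2, writhe -1 (11 crossings)
linking number lk(C1,C2) = +1
3-colorings: 3 of 3^11, det 22 — not tricolorable
note: det 22 = |V(-1)|; not divisible by 3, so not tricolorable


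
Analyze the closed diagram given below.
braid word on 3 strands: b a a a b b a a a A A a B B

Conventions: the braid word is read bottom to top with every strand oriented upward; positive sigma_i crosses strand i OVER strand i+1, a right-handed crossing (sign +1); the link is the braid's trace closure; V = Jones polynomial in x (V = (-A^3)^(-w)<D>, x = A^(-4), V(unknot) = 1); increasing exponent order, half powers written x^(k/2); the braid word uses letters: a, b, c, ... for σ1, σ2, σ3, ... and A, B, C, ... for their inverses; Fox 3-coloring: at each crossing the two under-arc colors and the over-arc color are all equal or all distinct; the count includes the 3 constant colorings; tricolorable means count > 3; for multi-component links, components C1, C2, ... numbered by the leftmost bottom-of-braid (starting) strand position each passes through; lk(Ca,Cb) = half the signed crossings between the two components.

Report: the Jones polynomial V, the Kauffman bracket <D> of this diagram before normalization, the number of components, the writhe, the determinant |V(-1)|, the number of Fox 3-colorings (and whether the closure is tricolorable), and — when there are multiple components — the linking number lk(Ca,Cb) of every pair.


V = x^2 - x^3 + 3x^4 - 3x^5 + 3x^6 - 3x^7 + 2x^8 - x^9
<D> = -A^-18 + 2A^-14 - 3A^-10 + 3A^-6 - 3A^-2 + 3A^2 - A^6 + A^10 (w = +6)
1 component over 14 crossings, w = +6
3 Fox colorings among 3^14, |V(-1)| = 17: not tricolorable
why: the span of V is 7, forcing >= 7 crossings in any diagram


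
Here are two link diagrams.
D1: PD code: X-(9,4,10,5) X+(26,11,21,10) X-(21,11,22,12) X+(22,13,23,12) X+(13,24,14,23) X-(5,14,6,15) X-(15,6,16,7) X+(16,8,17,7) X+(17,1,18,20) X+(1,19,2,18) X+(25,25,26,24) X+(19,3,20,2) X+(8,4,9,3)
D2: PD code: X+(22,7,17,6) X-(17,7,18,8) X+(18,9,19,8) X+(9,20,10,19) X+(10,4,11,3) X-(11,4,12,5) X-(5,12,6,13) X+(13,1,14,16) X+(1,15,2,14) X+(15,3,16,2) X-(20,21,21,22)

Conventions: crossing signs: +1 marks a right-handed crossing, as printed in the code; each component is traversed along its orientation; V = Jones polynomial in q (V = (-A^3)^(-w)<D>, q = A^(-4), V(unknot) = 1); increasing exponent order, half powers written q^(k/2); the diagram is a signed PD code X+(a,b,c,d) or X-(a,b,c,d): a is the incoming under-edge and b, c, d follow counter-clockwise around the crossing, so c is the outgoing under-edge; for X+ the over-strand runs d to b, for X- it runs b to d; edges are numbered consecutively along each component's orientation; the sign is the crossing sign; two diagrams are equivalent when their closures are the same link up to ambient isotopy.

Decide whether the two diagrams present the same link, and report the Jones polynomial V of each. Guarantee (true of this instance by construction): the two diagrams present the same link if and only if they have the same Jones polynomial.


equivalent: yes
V(D1) = -q^(3/2) - 2q^(7/2) + q^(9/2) - q^(11/2) + q^(13/2)  (w +5, c 13, <D> = -A^-11 + A^-7 - A^-3 + 2A + A^9)
V(D2) = -q^(3/2) - 2q^(7/2) + q^(9/2) - q^(11/2) + q^(13/2)  (w +3, c 11, <D> = -A^-17 + A^-13 - A^-9 + 2A^-5 + A^3)
why: all 2 diagrams share one V(q), hence one class


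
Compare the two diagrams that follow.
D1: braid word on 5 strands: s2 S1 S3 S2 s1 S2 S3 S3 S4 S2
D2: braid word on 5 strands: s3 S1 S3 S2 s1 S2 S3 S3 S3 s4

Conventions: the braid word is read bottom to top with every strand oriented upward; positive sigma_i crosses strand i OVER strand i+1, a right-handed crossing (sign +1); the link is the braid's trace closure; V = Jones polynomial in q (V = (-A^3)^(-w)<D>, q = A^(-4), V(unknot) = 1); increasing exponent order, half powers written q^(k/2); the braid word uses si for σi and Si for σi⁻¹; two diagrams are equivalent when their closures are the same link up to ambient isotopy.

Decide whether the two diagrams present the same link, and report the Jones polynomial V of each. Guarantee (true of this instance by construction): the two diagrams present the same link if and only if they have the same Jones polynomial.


same link: yes
V(D1) = -q^-4 + q^-3 + q^-1  [10 crossings, <D> = A^-14 + A^-6 - A^-2, w = -6]
D2 (bracket A^-8 + 1 - A^4; 10 crossings at w = -4): V = -q^-4 + q^-3 + q^-1
note: one V(q) for all 2 diagrams — one class (guaranteed)


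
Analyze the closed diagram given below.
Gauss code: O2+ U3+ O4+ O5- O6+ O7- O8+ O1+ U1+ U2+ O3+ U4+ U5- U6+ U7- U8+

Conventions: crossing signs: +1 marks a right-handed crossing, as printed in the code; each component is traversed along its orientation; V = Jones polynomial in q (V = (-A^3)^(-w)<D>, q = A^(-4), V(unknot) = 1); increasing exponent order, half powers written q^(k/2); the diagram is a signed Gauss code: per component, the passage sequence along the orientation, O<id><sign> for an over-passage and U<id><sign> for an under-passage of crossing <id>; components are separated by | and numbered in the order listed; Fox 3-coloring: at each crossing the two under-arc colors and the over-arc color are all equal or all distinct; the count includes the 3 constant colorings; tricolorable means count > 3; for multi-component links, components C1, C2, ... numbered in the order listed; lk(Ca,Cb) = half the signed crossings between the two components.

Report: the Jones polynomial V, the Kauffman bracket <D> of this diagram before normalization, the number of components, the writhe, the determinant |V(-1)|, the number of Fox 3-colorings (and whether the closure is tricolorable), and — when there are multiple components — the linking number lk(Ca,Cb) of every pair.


V = q + q^3 - q^4
<D> = -A^-4 + 1 + A^8 (w = +4)
1 component over 8 crossings, w = +4
9 Fox colorings among 3^8, |V(-1)| = 3: tricolorable
why: the span of V is 3, forcing >= 3 crossings in any diagram


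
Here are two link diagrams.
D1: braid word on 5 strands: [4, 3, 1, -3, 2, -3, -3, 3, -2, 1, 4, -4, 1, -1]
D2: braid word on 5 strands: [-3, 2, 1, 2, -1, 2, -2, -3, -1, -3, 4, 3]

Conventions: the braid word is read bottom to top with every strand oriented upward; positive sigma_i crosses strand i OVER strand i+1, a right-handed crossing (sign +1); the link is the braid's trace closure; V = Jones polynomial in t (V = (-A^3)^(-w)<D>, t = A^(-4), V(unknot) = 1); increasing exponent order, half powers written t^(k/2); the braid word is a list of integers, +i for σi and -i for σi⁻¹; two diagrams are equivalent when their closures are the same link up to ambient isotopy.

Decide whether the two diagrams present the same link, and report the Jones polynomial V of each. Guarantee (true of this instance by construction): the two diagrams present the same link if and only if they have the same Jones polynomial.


same link: no
V(D1) = 1 + t + t^2 + t^3  [14 crossings, <D> = A^-6 + A^-2 + A^2 + A^6, w = +2]
V(D2) = t^-3 + t^-2 + t^-1 + 1  (w 0, c 12, <D> = 1 + A^4 + A^8 + A^12)
note: 2 values of V(t) split the 2 diagrams


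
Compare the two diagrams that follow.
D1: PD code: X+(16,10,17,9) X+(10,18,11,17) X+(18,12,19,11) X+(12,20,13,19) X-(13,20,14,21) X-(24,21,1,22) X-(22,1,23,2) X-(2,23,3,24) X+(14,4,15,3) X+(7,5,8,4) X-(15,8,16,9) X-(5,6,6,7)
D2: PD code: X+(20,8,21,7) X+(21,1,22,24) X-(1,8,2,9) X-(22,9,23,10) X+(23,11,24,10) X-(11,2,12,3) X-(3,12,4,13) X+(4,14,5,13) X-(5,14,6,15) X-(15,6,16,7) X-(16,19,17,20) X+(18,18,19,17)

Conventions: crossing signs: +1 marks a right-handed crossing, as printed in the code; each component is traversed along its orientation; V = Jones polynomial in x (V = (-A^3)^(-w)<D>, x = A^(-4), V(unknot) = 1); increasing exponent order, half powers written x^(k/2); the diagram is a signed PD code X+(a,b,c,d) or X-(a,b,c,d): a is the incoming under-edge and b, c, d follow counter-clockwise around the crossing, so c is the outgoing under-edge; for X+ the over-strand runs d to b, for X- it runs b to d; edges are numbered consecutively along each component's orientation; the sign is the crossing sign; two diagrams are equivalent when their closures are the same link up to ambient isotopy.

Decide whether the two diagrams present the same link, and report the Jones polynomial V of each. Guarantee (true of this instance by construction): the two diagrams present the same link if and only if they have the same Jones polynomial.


equivalent: no
D1 (bracket -A^-12 + A^-8 - A^-4 + 3 - A^4 + A^8 - A^12; 12 crossings at w = 0): V = -x^-3 + x^-2 - x^-1 + 3 - x + x^2 - x^3
D2 (bracket A^-2 + A^6 - A^10; 12 crossings at w = -2): V = -x^-4 + x^-3 + x^-1
key observation: 2 values of V(x) split the 2 diagrams


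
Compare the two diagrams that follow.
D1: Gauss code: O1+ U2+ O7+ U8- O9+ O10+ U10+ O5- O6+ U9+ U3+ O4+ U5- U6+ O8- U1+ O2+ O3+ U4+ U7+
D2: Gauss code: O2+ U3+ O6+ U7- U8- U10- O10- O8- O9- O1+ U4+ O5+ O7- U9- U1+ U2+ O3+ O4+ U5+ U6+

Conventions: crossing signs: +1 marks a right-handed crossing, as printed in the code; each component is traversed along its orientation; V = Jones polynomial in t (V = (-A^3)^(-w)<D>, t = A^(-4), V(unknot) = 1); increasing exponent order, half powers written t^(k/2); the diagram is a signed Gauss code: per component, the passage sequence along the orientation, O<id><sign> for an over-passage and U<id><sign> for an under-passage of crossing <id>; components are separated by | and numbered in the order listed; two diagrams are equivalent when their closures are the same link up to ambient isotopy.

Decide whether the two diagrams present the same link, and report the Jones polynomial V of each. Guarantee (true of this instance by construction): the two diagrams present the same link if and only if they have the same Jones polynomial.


same link: yes
V(D1) = t - t^2 + 2t^3 - t^4 + t^5 - t^6  [10 crossings, <D> = -A^-6 + A^-2 - A^2 + 2A^6 - A^10 + A^14, w = +6]
V(D2) = t - t^2 + 2t^3 - t^4 + t^5 - t^6  [10 crossings, <D> = -A^-18 + A^-14 - A^-10 + 2A^-6 - A^-2 + A^2, w = +2]
insight: Reidemeister moves carry D1 (10 crossings) to D2 (10)


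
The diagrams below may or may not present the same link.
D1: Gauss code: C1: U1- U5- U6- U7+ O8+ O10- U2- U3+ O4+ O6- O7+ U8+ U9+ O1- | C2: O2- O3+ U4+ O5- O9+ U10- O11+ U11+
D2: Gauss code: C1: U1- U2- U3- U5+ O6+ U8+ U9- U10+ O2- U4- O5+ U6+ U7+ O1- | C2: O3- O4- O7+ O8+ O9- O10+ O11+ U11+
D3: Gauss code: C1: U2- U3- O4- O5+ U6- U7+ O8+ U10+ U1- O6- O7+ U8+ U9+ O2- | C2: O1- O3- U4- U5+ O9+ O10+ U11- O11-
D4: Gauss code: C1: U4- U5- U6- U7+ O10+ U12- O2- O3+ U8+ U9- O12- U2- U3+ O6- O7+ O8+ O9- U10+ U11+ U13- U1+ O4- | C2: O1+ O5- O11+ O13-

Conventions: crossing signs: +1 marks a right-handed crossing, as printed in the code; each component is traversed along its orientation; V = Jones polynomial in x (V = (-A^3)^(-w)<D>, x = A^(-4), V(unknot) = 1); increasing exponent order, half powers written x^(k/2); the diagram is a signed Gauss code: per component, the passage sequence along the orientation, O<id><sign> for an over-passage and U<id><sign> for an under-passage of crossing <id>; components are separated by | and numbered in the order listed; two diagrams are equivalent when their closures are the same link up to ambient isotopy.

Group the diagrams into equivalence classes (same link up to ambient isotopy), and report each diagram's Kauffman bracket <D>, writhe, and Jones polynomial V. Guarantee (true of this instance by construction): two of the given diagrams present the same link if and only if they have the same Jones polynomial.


grouping into links: {D1, D2, D3, D4}
V(D1) = -x^(-1/2) - x^(1/2)  (w +1, c 11, <D> = A + A^5)
D2 (bracket A + A^5; 11 crossings at w = +1): V = -x^(-1/2) - x^(1/2)
D3 (bracket A^-5 + A^-1; 11 crossings at w = -1): V = -x^(-1/2) - x^(1/2)
V(D4) = -x^(-1/2) - x^(1/2)  [13 crossings, <D> = A^-5 + A^-1, w = -1]
why: one V(x) for all 4 diagrams — one class (guaranteed)


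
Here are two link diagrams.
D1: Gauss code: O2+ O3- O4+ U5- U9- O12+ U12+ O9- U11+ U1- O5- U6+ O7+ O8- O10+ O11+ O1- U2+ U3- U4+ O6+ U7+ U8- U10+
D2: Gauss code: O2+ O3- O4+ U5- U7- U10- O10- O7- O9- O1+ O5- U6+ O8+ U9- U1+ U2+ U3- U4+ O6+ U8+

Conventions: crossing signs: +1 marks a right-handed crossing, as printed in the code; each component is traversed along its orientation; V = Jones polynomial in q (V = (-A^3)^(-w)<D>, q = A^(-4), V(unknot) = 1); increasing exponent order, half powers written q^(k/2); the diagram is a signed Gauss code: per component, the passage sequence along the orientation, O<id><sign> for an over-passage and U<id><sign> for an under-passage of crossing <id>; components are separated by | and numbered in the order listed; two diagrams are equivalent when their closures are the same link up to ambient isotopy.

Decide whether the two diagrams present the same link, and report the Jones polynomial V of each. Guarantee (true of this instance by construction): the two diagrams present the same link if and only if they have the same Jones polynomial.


equivalent: yes
D1 (bracket -A^-10 + A^-6 + A^2; 12 crossings at w = +2): V = q + q^3 - q^4
V(D2) = q + q^3 - q^4  (w 0, c 10, <D> = -A^-16 + A^-12 + A^-4)
key observation: from 12 to 10 crossings by R-moves: one link, two diagrams


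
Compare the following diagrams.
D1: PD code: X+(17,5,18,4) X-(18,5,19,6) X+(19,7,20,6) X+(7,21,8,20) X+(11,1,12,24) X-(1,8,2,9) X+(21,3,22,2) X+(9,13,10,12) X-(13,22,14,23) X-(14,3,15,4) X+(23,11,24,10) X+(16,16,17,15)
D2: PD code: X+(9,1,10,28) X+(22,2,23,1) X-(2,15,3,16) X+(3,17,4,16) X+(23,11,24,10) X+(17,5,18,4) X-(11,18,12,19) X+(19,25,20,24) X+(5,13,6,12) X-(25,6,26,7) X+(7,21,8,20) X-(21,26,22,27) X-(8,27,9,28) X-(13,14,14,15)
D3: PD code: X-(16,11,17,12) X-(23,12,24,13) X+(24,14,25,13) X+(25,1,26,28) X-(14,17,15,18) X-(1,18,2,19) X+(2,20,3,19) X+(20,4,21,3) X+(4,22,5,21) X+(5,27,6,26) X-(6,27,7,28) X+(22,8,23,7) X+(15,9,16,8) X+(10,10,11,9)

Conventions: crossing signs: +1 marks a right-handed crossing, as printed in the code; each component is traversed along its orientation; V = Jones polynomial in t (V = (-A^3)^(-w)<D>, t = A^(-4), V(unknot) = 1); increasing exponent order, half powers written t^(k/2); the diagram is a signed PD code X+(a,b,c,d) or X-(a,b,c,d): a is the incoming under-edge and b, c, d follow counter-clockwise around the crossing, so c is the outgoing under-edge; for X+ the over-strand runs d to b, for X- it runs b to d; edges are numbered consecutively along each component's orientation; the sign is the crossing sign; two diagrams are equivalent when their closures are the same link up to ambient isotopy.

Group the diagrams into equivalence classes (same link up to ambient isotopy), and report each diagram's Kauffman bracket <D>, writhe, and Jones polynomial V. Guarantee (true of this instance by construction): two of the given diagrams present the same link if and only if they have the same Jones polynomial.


grouping into links: {D1, D2} | {D3}
V(D1) = t^-1 - 2 + 3t - 3t^2 + 4t^3 - 3t^4 + 2t^5 - t^6  (w +4, c 12, <D> = -A^-12 + 2A^-8 - 3A^-4 + 4 - 3A^4 + 3A^8 - 2A^12 + A^16)
D2 (bracket -A^-18 + 2A^-14 - 3A^-10 + 4A^-6 - 3A^-2 + 3A^2 - 2A^6 + A^10; 14 crossings at w = +2): V = t^-1 - 2 + 3t - 3t^2 + 4t^3 - 3t^4 + 2t^5 - t^6
V(D3) = t + t^3 - t^4  [14 crossings, <D> = -A^-4 + 1 + A^8, w = +4]
why: comparing 3 Jones polynomials yields 2 groups


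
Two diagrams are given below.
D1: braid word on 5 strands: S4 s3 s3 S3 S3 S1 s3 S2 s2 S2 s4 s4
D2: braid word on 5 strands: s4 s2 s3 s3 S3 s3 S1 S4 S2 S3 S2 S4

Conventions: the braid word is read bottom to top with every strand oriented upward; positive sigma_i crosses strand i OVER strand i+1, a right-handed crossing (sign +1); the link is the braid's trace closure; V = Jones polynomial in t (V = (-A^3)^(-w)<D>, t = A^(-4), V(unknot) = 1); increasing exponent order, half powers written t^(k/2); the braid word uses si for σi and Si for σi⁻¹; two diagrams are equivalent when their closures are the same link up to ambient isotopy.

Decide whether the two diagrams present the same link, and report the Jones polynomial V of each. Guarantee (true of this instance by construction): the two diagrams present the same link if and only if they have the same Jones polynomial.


equivalent: yes
D1 (bracket 1; 12 crossings at w = 0): V = 1
D2 (bracket A^-6; 12 crossings at w = -2): V = 1
key observation: all 2 diagrams share one V(t), hence one class


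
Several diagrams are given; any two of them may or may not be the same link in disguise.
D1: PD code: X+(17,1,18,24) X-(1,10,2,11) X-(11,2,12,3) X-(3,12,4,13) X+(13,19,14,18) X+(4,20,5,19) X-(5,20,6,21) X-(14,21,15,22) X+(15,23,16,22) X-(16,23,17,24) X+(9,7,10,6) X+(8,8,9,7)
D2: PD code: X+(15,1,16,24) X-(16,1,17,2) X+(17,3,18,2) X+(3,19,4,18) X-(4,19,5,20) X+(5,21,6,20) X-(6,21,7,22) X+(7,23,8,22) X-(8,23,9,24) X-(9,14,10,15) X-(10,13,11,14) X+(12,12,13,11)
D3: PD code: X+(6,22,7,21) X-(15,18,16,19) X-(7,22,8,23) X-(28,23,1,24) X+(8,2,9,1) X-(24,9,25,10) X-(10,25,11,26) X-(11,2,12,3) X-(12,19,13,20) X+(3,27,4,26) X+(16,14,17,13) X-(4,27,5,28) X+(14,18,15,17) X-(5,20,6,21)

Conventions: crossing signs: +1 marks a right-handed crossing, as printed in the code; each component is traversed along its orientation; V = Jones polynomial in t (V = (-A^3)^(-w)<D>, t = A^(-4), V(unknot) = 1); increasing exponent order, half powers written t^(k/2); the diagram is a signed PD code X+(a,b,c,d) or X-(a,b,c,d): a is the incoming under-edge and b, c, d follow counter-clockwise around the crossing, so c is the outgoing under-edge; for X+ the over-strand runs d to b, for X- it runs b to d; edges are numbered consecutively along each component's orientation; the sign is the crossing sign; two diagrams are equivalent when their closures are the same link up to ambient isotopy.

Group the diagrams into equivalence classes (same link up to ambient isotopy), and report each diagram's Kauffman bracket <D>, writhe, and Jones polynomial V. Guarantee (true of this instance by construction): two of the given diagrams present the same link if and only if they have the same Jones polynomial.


grouping into links: {D1} | {D2} | {D3}
V(D1) = -t^-4 + t^-3 + t^-1  (w 0, c 12, <D> = A^4 + A^12 - A^16)
V(D2) = 1  (w 0, c 12, <D> = 1)
V(D3) = -t^-6 + t^-5 - t^-4 + 2t^-3 - t^-2 + t^-1  [14 crossings, <D> = A^-8 - A^-4 + 2 - A^4 + A^8 - A^12, w = -4]
why: 3 classes among 3 diagrams; unequal V(t) rules out equality


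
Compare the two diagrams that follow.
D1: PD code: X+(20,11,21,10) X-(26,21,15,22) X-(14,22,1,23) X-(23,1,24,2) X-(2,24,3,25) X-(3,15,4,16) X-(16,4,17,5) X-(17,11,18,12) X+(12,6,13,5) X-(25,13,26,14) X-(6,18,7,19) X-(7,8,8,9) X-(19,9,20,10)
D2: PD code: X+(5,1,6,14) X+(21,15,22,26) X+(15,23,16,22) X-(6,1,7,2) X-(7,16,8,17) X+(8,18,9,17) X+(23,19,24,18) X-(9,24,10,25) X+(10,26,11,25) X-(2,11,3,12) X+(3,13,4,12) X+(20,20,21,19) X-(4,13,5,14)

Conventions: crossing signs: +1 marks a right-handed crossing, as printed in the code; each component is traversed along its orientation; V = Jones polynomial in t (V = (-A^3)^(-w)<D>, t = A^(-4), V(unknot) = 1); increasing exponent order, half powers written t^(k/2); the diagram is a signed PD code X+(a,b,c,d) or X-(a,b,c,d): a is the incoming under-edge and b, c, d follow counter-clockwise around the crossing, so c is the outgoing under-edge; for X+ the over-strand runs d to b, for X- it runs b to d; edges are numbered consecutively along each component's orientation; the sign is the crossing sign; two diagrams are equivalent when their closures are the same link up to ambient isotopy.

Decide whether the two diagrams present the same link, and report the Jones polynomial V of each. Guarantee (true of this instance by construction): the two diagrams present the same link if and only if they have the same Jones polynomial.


equivalent: no
V(D1) = -t^(-21/2) + t^(-19/2) - 2t^(-17/2) + 3t^(-15/2) - 3t^(-13/2) + 2t^(-11/2) - 2t^(-9/2) + t^(-7/2) - t^(-5/2)  (w -9, c 13, <D> = A^-17 - A^-13 + 2A^-9 - 2A^-5 + 3A^-1 - 3A^3 + 2A^7 - A^11 + A^15)
V(D2) = -t^(1/2) - t^(3/2) - t^(5/2) + t^(9/2)  [13 crossings, <D> = -A^-9 + A^-1 + A^3 + A^7, w = +3]
key observation: comparing 2 Jones polynomials yields 2 groups
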